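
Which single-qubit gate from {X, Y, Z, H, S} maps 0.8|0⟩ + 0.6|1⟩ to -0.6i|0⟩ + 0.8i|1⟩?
Y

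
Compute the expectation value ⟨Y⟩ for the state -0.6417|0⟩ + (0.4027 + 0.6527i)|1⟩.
-0.8377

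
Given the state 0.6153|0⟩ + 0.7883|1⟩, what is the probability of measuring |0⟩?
0.3786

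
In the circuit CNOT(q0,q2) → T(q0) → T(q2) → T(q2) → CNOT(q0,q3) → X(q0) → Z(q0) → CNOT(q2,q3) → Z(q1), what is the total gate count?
9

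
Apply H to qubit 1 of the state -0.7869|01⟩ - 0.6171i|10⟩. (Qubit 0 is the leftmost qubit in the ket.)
-0.5564|00⟩ + 0.5564|01⟩ - 0.4364i|10⟩ - 0.4364i|11⟩

H on qubit 1 mixes each pair of kets that differ only in qubit 1: amplitudes (a, b) of (|…0…⟩, |…1…⟩) become ((a + b)/√2, (a − b)/√2). Kets absent from the input have amplitude 0.
(|00⟩, |01⟩): (a, b) = (0, -0.7869) → (-0.5564, 0.5564)
(|10⟩, |11⟩): (a, b) = (-0.6171i, 0) → (-0.4364i, -0.4364i)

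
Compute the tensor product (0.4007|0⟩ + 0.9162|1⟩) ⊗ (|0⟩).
0.4007|00⟩ + 0.9162|10⟩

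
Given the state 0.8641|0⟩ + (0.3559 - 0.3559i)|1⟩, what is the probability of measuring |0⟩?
0.7467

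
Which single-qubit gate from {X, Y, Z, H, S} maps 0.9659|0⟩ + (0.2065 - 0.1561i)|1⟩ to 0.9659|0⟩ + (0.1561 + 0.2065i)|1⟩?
S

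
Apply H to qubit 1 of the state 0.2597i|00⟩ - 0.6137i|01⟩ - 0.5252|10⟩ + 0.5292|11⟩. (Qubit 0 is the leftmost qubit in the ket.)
-0.2503i|00⟩ + 0.6176i|01⟩ + 0.002828|10⟩ - 0.7456|11⟩

H on qubit 1 mixes each pair of kets that differ only in qubit 1: amplitudes (a, b) of (|…0…⟩, |…1…⟩) become ((a + b)/√2, (a − b)/√2). Kets absent from the input have amplitude 0.
(|00⟩, |01⟩): (a, b) = (0.2597i, -0.6137i) → (-0.2503i, 0.6176i)
(|10⟩, |11⟩): (a, b) = (-0.5252, 0.5292) → (0.002828, -0.7456)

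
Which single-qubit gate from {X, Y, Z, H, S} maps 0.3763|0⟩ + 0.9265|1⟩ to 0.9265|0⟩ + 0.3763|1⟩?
X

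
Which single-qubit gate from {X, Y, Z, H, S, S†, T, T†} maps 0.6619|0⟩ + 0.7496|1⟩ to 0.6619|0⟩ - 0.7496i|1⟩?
S†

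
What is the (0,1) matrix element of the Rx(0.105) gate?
-0.05248i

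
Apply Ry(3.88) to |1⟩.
-0.9326|0⟩ - 0.3609|1⟩

Ry(3.88) = [[cos(θ/2), −sin(θ/2)], [sin(θ/2), cos(θ/2)]]; θ = 3.88, cos(θ/2) ≈ -0.360873, sin(θ/2) ≈ 0.932615.
With a = amp(|0⟩) = 0 and b = amp(|1⟩) = 1:
new amp(|0⟩) = (-0.360873)·a + (-0.932615)·b = -0.9326
new amp(|1⟩) = (0.932615)·a + (-0.360873)·b = -0.3609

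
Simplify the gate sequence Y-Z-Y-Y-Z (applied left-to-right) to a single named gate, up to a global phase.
Y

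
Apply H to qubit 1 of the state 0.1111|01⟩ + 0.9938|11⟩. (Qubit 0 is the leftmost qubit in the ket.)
0.07856|00⟩ - 0.07856|01⟩ + 0.7027|10⟩ - 0.7027|11⟩

H on qubit 1 mixes each pair of kets that differ only in qubit 1: amplitudes (a, b) of (|…0…⟩, |…1…⟩) become ((a + b)/√2, (a − b)/√2). Kets absent from the input have amplitude 0.
(|00⟩, |01⟩): (a, b) = (0, 0.1111) → (0.07856, -0.07856)
(|10⟩, |11⟩): (a, b) = (0, 0.9938) → (0.7027, -0.7027)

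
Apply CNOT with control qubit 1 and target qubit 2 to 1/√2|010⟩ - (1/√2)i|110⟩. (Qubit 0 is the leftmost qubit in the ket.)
1/√2|011⟩ - (1/√2)i|111⟩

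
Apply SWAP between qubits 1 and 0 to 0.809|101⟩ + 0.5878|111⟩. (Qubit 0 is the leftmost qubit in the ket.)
0.809|011⟩ + 0.5878|111⟩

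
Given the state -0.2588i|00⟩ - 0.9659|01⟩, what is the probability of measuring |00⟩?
0.06698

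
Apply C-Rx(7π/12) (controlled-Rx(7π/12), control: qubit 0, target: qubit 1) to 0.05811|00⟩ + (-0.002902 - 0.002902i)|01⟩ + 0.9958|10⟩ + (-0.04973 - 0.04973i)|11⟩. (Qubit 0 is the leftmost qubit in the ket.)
0.05811|00⟩ + (-0.002902 - 0.002902i)|01⟩ + (0.5668 + 0.03945i)|10⟩ + (-0.03027 - 0.8203i)|11⟩

C-Rx(7π/12) leaves the control-|0⟩ kets |00⟩, |01⟩ unchanged and applies Rx(7π/12) to qubit 1 on the control-|1⟩ pair (|10⟩, |11⟩).
Rx(7π/12) = [[cos(θ/2), −i·sin(θ/2)], [−i·sin(θ/2), cos(θ/2)]]; θ = 7π/12, cos(θ/2) ≈ 0.608761, sin(θ/2) ≈ 0.793353.
With a = amp(|10⟩) = 0.9958 and b = amp(|11⟩) = (-0.04973 - 0.04973i):
new amp(|10⟩) = (0.608761)·a + (-0.793353i)·b = (0.5668 + 0.03945i)
new amp(|11⟩) = (-0.793353i)·a + (0.608761)·b = (-0.03027 - 0.8203i)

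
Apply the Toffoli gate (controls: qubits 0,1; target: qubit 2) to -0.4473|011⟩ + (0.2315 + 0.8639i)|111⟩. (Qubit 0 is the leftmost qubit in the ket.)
-0.4473|011⟩ + (0.2315 + 0.8639i)|110⟩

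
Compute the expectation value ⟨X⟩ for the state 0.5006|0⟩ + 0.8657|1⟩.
0.8667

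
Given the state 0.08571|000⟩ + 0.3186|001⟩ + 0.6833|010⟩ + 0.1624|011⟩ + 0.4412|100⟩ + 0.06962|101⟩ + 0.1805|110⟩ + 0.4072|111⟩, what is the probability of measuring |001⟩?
0.1015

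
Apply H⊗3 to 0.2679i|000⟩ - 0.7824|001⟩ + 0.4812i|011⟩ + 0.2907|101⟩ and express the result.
(-0.1738 + 0.2648i)|000⟩ + (0.1738 - 0.07541i)|001⟩ + (-0.1738 - 0.07541i)|010⟩ + (0.1738 + 0.2648i)|011⟩ + (-0.3794 + 0.2648i)|100⟩ + (0.3794 - 0.07541i)|101⟩ + (-0.3794 - 0.07541i)|110⟩ + (0.3794 + 0.2648i)|111⟩

H⊗3 gives amp(|y⟩) = (1/2√2) Σ_x (−1)^(x·y) amp(|x⟩), where x·y is the number of positions in which both x and y have a 1.
|000⟩: (0.2679i - 0.7824 + 0.4812i + 0.2907)/(2√2) = (-0.1738 + 0.2648i)
|001⟩: (0.2679i + 0.7824 - 0.4812i - 0.2907)/(2√2) = (0.1738 - 0.07541i)
|010⟩: (0.2679i - 0.7824 - 0.4812i + 0.2907)/(2√2) = (-0.1738 - 0.07541i)
|011⟩: (0.2679i + 0.7824 + 0.4812i - 0.2907)/(2√2) = (0.1738 + 0.2648i)
|100⟩: (0.2679i - 0.7824 + 0.4812i - 0.2907)/(2√2) = (-0.3794 + 0.2648i)
|101⟩: (0.2679i + 0.7824 - 0.4812i + 0.2907)/(2√2) = (0.3794 - 0.07541i)
|110⟩: (0.2679i - 0.7824 - 0.4812i - 0.2907)/(2√2) = (-0.3794 - 0.07541i)
|111⟩: (0.2679i + 0.7824 + 0.4812i + 0.2907)/(2√2) = (0.3794 + 0.2648i)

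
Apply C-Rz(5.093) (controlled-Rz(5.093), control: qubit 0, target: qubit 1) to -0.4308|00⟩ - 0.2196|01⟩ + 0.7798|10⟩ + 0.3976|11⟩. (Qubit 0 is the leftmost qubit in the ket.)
-0.4308|00⟩ - 0.2196|01⟩ + (-0.6457 - 0.4371i)|10⟩ + (-0.3293 + 0.2229i)|11⟩

C-Rz(5.093) leaves the control-|0⟩ kets |00⟩, |01⟩ unchanged and applies Rz(5.093) to qubit 1 on the control-|1⟩ pair (|10⟩, |11⟩).
Rz(5.093) = [[e^(−iθ/2), 0], [0, e^(iθ/2)]] with e^(±iθ/2) = cos(θ/2) ± i·sin(θ/2); θ = 5.093, cos(θ/2) ≈ -0.828097, sin(θ/2) ≈ 0.560585.
With a = amp(|10⟩) = 0.7798 and b = amp(|11⟩) = 0.3976:
new amp(|10⟩) = (-0.828097 - 0.560585i)·a = (-0.6457 - 0.4371i)
new amp(|11⟩) = (-0.828097 + 0.560585i)·b = (-0.3293 + 0.2229i)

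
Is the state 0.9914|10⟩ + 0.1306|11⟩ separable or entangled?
Separable

Writing the state as a|00⟩ + b|01⟩ + c|10⟩ + d|11⟩, it is a product state iff ad − bc = 0.
Here (a, b, c, d) = (0, 0, 0.9914, 0.1306): ad − bc = (0)(0.1306) − (0)(0.9914) = 0, so the state is separable.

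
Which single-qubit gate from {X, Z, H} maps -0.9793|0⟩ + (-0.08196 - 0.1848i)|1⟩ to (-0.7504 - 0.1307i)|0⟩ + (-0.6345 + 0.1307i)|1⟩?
H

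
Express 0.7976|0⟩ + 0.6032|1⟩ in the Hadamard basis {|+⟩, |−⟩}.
0.9905|+⟩ + 0.1375|−⟩

With |ψ⟩ = α|0⟩ + β|1⟩, the Hadamard-basis coefficients are ⟨+|ψ⟩ = (α + β)/√2 and ⟨−|ψ⟩ = (α − β)/√2.
Here α = 0.7976, β = 0.6032: (α + β)/√2 = 0.9905, (α − β)/√2 = 0.1375.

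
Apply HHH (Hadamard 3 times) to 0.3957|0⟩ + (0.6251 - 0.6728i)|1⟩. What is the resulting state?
(0.7218 - 0.4757i)|0⟩ + (-0.1622 + 0.4757i)|1⟩

H² = I, so H^3 = H: a single Hadamard. With (a, b) = (0.3957, (0.6251 - 0.6728i)), H gives ((a + b)/√2, (a − b)/√2) = ((0.7218 - 0.4757i), (-0.1622 + 0.4757i)).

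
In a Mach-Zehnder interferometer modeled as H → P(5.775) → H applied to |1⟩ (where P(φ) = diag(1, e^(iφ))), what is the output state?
(0.06319 + 0.2433i)|0⟩ + (0.9368 - 0.2433i)|1⟩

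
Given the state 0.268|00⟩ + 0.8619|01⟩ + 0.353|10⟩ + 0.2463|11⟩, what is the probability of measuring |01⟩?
0.7429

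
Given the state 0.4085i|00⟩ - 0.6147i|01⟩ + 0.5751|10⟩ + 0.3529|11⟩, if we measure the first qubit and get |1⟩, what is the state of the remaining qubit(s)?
0.8523|0⟩ + 0.523|1⟩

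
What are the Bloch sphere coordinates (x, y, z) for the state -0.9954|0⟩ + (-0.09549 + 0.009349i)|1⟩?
(0.1901, -0.01861, 0.9816)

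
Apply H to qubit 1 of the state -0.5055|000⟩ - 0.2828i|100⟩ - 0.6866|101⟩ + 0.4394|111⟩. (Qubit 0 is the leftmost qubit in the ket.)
-0.3574|000⟩ - 0.3574|010⟩ - 0.2i|100⟩ - 0.1748|101⟩ - 0.2i|110⟩ - 0.7962|111⟩

H on qubit 1 mixes each pair of kets that differ only in qubit 1: amplitudes (a, b) of (|…0…⟩, |…1…⟩) become ((a + b)/√2, (a − b)/√2). Kets absent from the input have amplitude 0.
(|000⟩, |010⟩): (a, b) = (-0.5055, 0) → (-0.3574, -0.3574)
(|100⟩, |110⟩): (a, b) = (-0.2828i, 0) → (-0.2i, -0.2i)
(|101⟩, |111⟩): (a, b) = (-0.6866, 0.4394) → (-0.1748, -0.7962)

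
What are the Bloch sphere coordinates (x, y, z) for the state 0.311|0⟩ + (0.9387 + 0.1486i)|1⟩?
(0.5839, 0.09243, -0.8065)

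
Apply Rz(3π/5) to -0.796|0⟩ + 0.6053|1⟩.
(-0.4679 + 0.644i)|0⟩ + (0.3558 + 0.4897i)|1⟩

Rz(3π/5) = [[e^(−iθ/2), 0], [0, e^(iθ/2)]] with e^(±iθ/2) = cos(θ/2) ± i·sin(θ/2); θ = 3π/5, cos(θ/2) ≈ 0.587785, sin(θ/2) ≈ 0.809017.
With a = amp(|0⟩) = -0.796 and b = amp(|1⟩) = 0.6053:
new amp(|0⟩) = (0.587785 - 0.809017i)·a = (-0.4679 + 0.644i)
new amp(|1⟩) = (0.587785 + 0.809017i)·b = (0.3558 + 0.4897i)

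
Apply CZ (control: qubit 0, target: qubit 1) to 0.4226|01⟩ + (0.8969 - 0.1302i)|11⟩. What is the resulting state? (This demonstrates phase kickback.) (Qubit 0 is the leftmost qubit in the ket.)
0.4226|01⟩ + (-0.8969 + 0.1302i)|11⟩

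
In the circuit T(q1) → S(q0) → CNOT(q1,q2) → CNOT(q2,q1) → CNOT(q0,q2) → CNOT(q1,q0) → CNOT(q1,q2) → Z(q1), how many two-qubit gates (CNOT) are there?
5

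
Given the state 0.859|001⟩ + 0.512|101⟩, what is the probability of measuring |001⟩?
0.7379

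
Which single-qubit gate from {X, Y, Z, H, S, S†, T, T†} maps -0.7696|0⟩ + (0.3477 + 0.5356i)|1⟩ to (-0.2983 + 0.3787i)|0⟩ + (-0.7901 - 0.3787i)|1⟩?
H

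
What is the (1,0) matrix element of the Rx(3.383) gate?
-0.9927i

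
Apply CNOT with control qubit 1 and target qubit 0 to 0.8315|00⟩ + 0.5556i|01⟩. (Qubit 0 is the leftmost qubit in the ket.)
0.8315|00⟩ + 0.5556i|11⟩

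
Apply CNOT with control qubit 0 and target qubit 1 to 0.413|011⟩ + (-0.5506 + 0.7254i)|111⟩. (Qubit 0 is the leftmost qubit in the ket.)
0.413|011⟩ + (-0.5506 + 0.7254i)|101⟩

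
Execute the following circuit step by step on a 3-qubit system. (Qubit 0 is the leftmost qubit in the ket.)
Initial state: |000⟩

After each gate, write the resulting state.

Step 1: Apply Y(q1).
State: i|010⟩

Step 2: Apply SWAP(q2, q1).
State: i|001⟩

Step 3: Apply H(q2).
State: (1/√2)i|000⟩ - (1/√2)i|001⟩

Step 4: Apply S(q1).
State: (1/√2)i|000⟩ - (1/√2)i|001⟩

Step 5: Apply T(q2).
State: (1/√2)i|000⟩ + (1/2 - (1/2)i)|001⟩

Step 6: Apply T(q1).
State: (1/√2)i|000⟩ + (1/2 - (1/2)i)|001⟩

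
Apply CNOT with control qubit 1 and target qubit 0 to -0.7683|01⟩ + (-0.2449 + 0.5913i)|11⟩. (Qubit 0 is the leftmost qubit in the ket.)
(-0.2449 + 0.5913i)|01⟩ - 0.7683|11⟩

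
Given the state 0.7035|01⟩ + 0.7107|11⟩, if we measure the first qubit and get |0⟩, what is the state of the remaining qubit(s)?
|1⟩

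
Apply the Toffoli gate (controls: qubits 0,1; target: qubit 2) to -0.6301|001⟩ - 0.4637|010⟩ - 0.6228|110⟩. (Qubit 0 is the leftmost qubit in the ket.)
-0.6301|001⟩ - 0.4637|010⟩ - 0.6228|111⟩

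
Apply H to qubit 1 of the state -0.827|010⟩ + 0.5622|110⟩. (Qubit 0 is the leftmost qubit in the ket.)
-0.5848|000⟩ + 0.5848|010⟩ + 0.3975|100⟩ - 0.3975|110⟩

H on qubit 1 mixes each pair of kets that differ only in qubit 1: amplitudes (a, b) of (|…0…⟩, |…1…⟩) become ((a + b)/√2, (a − b)/√2). Kets absent from the input have amplitude 0.
(|000⟩, |010⟩): (a, b) = (0, -0.827) → (-0.5848, 0.5848)
(|100⟩, |110⟩): (a, b) = (0, 0.5622) → (0.3975, -0.3975)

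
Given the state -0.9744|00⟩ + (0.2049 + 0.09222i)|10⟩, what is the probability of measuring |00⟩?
0.9495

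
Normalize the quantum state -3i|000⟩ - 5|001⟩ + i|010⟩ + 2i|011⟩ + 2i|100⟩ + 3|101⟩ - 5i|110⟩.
-0.3419i|000⟩ - 0.5698|001⟩ + 0.114i|010⟩ + 0.2279i|011⟩ + 0.2279i|100⟩ + 0.3419|101⟩ - 0.5698i|110⟩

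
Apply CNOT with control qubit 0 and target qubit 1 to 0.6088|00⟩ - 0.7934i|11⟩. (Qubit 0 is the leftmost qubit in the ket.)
0.6088|00⟩ - 0.7934i|10⟩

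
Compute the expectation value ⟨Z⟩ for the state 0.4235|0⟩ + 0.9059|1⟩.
-0.6413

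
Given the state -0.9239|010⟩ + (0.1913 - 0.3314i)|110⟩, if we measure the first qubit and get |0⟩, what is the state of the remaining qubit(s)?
-|10⟩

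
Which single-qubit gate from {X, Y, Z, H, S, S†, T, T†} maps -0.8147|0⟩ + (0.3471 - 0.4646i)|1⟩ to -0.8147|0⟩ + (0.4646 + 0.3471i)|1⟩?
S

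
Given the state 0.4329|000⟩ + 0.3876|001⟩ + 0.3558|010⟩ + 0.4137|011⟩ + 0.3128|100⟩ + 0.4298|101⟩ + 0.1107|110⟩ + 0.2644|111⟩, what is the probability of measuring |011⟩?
0.1711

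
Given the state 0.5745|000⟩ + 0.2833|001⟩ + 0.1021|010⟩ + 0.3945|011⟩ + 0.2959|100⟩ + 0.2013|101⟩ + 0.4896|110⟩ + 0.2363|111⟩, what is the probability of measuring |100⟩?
0.08756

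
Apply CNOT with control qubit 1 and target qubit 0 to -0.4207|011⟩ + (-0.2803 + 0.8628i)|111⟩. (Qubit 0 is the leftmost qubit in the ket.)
(-0.2803 + 0.8628i)|011⟩ - 0.4207|111⟩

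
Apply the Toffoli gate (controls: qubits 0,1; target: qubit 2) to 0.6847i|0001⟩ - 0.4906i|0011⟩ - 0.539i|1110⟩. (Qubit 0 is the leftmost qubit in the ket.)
0.6847i|0001⟩ - 0.4906i|0011⟩ - 0.539i|1100⟩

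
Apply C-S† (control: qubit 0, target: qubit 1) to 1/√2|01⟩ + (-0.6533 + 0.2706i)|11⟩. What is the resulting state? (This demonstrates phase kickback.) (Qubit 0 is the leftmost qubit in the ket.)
1/√2|01⟩ + (0.2706 + 0.6533i)|11⟩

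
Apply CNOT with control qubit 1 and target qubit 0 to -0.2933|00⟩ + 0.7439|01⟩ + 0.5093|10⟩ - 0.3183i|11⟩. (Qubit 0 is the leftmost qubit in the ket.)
-0.2933|00⟩ - 0.3183i|01⟩ + 0.5093|10⟩ + 0.7439|11⟩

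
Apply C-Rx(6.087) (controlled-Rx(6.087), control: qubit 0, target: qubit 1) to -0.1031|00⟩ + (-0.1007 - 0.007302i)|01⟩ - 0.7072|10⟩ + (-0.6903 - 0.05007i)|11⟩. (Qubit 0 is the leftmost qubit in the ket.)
-0.1031|00⟩ + (-0.1007 - 0.007302i)|01⟩ + (0.6989 + 0.0676i)|10⟩ + (0.687 + 0.1191i)|11⟩

C-Rx(6.087) leaves the control-|0⟩ kets |00⟩, |01⟩ unchanged and applies Rx(6.087) to qubit 1 on the control-|1⟩ pair (|10⟩, |11⟩).
Rx(6.087) = [[cos(θ/2), −i·sin(θ/2)], [−i·sin(θ/2), cos(θ/2)]]; θ = 6.087, cos(θ/2) ≈ -0.995193, sin(θ/2) ≈ 0.0979354.
With a = amp(|10⟩) = -0.7072 and b = amp(|11⟩) = (-0.6903 - 0.05007i):
new amp(|10⟩) = (-0.995193)·a + (-0.0979354i)·b = (0.6989 + 0.0676i)
new amp(|11⟩) = (-0.0979354i)·a + (-0.995193)·b = (0.687 + 0.1191i)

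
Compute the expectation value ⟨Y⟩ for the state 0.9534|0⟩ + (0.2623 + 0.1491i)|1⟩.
0.2843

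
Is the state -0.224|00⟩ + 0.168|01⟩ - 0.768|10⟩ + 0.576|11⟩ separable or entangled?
Separable

Writing the state as a|00⟩ + b|01⟩ + c|10⟩ + d|11⟩, it is a product state iff ad − bc = 0.
Here (a, b, c, d) = (-0.224, 0.168, -0.768, 0.576): ad − bc = (-0.224)(0.576) − (0.168)(-0.768) = 0, so the state is separable.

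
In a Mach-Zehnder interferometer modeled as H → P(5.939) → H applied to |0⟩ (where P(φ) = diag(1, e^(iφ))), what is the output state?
(0.9707 - 0.1687i)|0⟩ + (0.02932 + 0.1687i)|1⟩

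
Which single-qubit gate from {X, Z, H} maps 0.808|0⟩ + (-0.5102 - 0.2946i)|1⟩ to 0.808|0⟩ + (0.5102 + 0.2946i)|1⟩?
Z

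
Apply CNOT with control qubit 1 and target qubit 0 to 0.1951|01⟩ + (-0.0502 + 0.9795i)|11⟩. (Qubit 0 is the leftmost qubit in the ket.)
(-0.0502 + 0.9795i)|01⟩ + 0.1951|11⟩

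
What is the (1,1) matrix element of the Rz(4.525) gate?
(-0.6379 + 0.7702i)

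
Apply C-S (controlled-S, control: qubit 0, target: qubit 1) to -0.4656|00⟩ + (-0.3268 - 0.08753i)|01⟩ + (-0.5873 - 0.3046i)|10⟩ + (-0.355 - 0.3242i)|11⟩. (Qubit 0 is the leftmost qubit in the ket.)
-0.4656|00⟩ + (-0.3268 - 0.08753i)|01⟩ + (-0.5873 - 0.3046i)|10⟩ + (0.3242 - 0.355i)|11⟩

C-S leaves the control-|0⟩ kets |00⟩, |01⟩ unchanged and applies S to qubit 1 on the control-|1⟩ pair (|10⟩, |11⟩).
S = [[1, 0], [0, i]].
With a = amp(|10⟩) = (-0.5873 - 0.3046i) and b = amp(|11⟩) = (-0.355 - 0.3242i):
new amp(|10⟩) = (1)·a = (-0.5873 - 0.3046i)
new amp(|11⟩) = (i)·b = (0.3242 - 0.355i)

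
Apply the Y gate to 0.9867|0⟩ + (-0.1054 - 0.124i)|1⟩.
(-0.124 + 0.1054i)|0⟩ + 0.9867i|1⟩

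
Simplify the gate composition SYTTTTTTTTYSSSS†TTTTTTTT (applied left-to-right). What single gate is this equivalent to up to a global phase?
S†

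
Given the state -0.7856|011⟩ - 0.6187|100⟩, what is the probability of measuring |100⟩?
0.3828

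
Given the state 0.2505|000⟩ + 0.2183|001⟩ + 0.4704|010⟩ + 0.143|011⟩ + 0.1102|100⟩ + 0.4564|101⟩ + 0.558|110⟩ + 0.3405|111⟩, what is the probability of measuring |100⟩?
0.01214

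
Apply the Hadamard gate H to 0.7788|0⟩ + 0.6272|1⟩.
0.9942|0⟩ + 0.1072|1⟩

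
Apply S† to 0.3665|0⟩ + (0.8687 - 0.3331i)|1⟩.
0.3665|0⟩ + (-0.3331 - 0.8687i)|1⟩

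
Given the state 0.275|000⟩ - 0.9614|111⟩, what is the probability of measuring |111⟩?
0.9243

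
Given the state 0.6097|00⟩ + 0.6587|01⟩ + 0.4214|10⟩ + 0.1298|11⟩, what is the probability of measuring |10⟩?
0.1776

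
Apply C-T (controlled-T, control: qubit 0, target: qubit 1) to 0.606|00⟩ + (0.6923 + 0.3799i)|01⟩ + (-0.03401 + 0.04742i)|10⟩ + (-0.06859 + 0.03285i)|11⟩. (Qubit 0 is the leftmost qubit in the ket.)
0.606|00⟩ + (0.6923 + 0.3799i)|01⟩ + (-0.03401 + 0.04742i)|10⟩ + (-0.07173 - 0.02527i)|11⟩

C-T leaves the control-|0⟩ kets |00⟩, |01⟩ unchanged and applies T to qubit 1 on the control-|1⟩ pair (|10⟩, |11⟩).
T = [[1, 0], [0, (1/√2 + (1/√2)i)]].
With a = amp(|10⟩) = (-0.03401 + 0.04742i) and b = amp(|11⟩) = (-0.06859 + 0.03285i):
new amp(|10⟩) = (1)·a = (-0.03401 + 0.04742i)
new amp(|11⟩) = (1/√2 + (1/√2)i)·b = (-0.07173 - 0.02527i)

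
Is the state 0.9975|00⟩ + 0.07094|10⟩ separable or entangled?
Separable

Writing the state as a|00⟩ + b|01⟩ + c|10⟩ + d|11⟩, it is a product state iff ad − bc = 0.
Here (a, b, c, d) = (0.9975, 0, 0.07094, 0): ad − bc = (0.9975)(0) − (0)(0.07094) = 0, so the state is separable.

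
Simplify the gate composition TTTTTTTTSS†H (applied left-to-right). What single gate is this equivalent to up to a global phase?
H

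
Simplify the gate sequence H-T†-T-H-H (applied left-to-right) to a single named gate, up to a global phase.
H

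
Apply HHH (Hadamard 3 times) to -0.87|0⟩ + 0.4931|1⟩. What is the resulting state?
-0.2665|0⟩ - 0.9639|1⟩

H² = I, so H^3 = H: a single Hadamard. With (a, b) = (-0.87, 0.4931), H gives ((a + b)/√2, (a − b)/√2) = (-0.2665, -0.9639).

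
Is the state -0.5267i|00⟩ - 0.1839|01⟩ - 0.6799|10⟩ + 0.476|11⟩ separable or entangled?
Entangled

Writing the state as a|00⟩ + b|01⟩ + c|10⟩ + d|11⟩, it is a product state iff ad − bc = 0.
Here (a, b, c, d) = (-0.5267i, -0.1839, -0.6799, 0.476): ad − bc = (-0.5267i)(0.476) − (-0.1839)(-0.6799) = (-0.125 - 0.2507i) ≠ 0, so the state is entangled.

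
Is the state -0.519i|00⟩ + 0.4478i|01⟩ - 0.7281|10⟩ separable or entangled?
Entangled

Writing the state as a|00⟩ + b|01⟩ + c|10⟩ + d|11⟩, it is a product state iff ad − bc = 0.
Here (a, b, c, d) = (-0.519i, 0.4478i, -0.7281, 0): ad − bc = (-0.519i)(0) − (0.4478i)(-0.7281) = 0.326i ≠ 0, so the state is entangled.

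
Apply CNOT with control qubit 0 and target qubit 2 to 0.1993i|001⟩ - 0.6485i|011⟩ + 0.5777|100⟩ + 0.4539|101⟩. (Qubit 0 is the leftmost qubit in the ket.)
0.1993i|001⟩ - 0.6485i|011⟩ + 0.4539|100⟩ + 0.5777|101⟩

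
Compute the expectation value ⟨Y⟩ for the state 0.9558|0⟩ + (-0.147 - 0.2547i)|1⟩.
-0.4869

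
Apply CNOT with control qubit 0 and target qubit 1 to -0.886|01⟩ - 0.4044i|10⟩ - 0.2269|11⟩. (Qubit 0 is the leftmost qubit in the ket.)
-0.886|01⟩ - 0.2269|10⟩ - 0.4044i|11⟩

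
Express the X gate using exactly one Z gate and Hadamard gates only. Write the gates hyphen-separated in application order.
H-Z-H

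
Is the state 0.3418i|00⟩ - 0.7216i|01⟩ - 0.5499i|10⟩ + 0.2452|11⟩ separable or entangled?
Entangled

Writing the state as a|00⟩ + b|01⟩ + c|10⟩ + d|11⟩, it is a product state iff ad − bc = 0.
Here (a, b, c, d) = (0.3418i, -0.7216i, -0.5499i, 0.2452): ad − bc = (0.3418i)(0.2452) − (-0.7216i)(-0.5499i) = (0.3968 + 0.08381i) ≠ 0, so the state is entangled.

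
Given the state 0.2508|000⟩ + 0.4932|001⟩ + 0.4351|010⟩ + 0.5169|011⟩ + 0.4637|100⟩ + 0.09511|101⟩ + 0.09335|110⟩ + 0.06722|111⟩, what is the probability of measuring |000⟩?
0.0629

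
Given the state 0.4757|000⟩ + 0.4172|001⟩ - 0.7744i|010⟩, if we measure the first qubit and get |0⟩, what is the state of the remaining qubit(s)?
0.4757|00⟩ + 0.4172|01⟩ - 0.7744i|10⟩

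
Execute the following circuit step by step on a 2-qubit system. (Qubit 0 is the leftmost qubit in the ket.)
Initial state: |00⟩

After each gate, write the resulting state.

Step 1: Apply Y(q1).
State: i|01⟩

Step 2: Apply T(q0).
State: i|01⟩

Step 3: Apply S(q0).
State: i|01⟩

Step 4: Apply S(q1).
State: -|01⟩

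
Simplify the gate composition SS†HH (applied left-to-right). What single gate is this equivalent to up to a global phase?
I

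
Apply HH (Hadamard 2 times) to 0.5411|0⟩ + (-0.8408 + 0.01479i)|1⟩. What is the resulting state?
0.5411|0⟩ + (-0.8408 + 0.01479i)|1⟩

H² = I, so an even number of Hadamards cancels: H^2 = I and the state is unchanged.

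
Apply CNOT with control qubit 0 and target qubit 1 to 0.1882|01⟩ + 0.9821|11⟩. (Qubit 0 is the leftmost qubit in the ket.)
0.1882|01⟩ + 0.9821|10⟩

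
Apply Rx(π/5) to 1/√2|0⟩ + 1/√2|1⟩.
(0.6725 - 0.2185i)|0⟩ + (0.6725 - 0.2185i)|1⟩

Rx(π/5) = [[cos(θ/2), −i·sin(θ/2)], [−i·sin(θ/2), cos(θ/2)]]; θ = π/5, cos(θ/2) ≈ 0.951057, sin(θ/2) ≈ 0.309017.
With a = amp(|0⟩) = 1/√2 and b = amp(|1⟩) = 1/√2:
new amp(|0⟩) = (0.951057)·a + (-0.309017i)·b = (0.6725 - 0.2185i)
new amp(|1⟩) = (-0.309017i)·a + (0.951057)·b = (0.6725 - 0.2185i)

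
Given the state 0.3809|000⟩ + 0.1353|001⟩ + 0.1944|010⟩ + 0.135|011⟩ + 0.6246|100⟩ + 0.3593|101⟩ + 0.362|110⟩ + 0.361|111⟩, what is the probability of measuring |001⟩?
0.01831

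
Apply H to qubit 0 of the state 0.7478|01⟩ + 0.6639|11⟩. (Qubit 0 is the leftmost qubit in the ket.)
0.9982|01⟩ + 0.05933|11⟩

H on qubit 0 mixes each pair of kets that differ only in qubit 0: amplitudes (a, b) of (|…0…⟩, |…1…⟩) become ((a + b)/√2, (a − b)/√2). Kets absent from the input have amplitude 0.
(|01⟩, |11⟩): (a, b) = (0.7478, 0.6639) → (0.9982, 0.05933)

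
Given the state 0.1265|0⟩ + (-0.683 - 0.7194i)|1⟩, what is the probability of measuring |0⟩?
0.016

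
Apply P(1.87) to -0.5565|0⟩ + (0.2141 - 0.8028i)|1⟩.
-0.5565|0⟩ + (0.704 + 0.4412i)|1⟩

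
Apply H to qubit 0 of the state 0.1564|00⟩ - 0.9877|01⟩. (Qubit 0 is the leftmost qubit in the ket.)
0.1106|00⟩ - 0.6984|01⟩ + 0.1106|10⟩ - 0.6984|11⟩

H on qubit 0 mixes each pair of kets that differ only in qubit 0: amplitudes (a, b) of (|…0…⟩, |…1…⟩) become ((a + b)/√2, (a − b)/√2). Kets absent from the input have amplitude 0.
(|00⟩, |10⟩): (a, b) = (0.1564, 0) → (0.1106, 0.1106)
(|01⟩, |11⟩): (a, b) = (-0.9877, 0) → (-0.6984, -0.6984)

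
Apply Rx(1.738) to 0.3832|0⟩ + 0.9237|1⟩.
(0.2474 - 0.7054i)|0⟩ + (0.5963 - 0.2926i)|1⟩

Rx(1.738) = [[cos(θ/2), −i·sin(θ/2)], [−i·sin(θ/2), cos(θ/2)]]; θ = 1.738, cos(θ/2) ≈ 0.645591, sin(θ/2) ≈ 0.763684.
With a = amp(|0⟩) = 0.3832 and b = amp(|1⟩) = 0.9237:
new amp(|0⟩) = (0.645591)·a + (-0.763684i)·b = (0.2474 - 0.7054i)
new amp(|1⟩) = (-0.763684i)·a + (0.645591)·b = (0.5963 - 0.2926i)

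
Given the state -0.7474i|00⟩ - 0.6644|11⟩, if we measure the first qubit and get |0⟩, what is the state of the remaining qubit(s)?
-i|0⟩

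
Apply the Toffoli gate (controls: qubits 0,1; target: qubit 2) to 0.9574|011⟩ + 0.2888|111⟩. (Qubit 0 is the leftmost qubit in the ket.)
0.9574|011⟩ + 0.2888|110⟩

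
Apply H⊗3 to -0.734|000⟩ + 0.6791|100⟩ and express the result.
-0.01941|000⟩ - 0.01941|001⟩ - 0.01941|010⟩ - 0.01941|011⟩ - 0.4996|100⟩ - 0.4996|101⟩ - 0.4996|110⟩ - 0.4996|111⟩

H⊗3 gives amp(|y⟩) = (1/2√2) Σ_x (−1)^(x·y) amp(|x⟩), where x·y is the number of positions in which both x and y have a 1.
|000⟩: (-0.734 + 0.6791)/(2√2) = -0.01941
|001⟩: (-0.734 + 0.6791)/(2√2) = -0.01941
|010⟩: (-0.734 + 0.6791)/(2√2) = -0.01941
|011⟩: (-0.734 + 0.6791)/(2√2) = -0.01941
|100⟩: (-0.734 - 0.6791)/(2√2) = -0.4996
|101⟩: (-0.734 - 0.6791)/(2√2) = -0.4996
|110⟩: (-0.734 - 0.6791)/(2√2) = -0.4996
|111⟩: (-0.734 - 0.6791)/(2√2) = -0.4996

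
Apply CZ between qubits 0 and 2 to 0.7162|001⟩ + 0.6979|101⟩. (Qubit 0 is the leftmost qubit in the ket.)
0.7162|001⟩ - 0.6979|101⟩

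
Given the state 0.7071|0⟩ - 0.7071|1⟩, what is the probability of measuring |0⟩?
0.5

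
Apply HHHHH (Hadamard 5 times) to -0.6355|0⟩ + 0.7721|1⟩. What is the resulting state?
0.09659|0⟩ - 0.9953|1⟩

H² = I, so H^5 = H: a single Hadamard. With (a, b) = (-0.6355, 0.7721), H gives ((a + b)/√2, (a − b)/√2) = (0.09659, -0.9953).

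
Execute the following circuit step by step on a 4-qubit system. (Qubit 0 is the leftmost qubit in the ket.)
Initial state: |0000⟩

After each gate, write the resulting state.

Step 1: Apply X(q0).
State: |1000⟩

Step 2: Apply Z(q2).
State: |1000⟩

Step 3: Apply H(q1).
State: 1/√2|1000⟩ + 1/√2|1100⟩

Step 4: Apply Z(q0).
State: -1/√2|1000⟩ - 1/√2|1100⟩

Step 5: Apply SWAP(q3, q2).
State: -1/√2|1000⟩ - 1/√2|1100⟩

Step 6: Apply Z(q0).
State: 1/√2|1000⟩ + 1/√2|1100⟩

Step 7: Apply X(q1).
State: 1/√2|1000⟩ + 1/√2|1100⟩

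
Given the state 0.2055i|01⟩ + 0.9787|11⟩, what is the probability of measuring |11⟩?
0.9579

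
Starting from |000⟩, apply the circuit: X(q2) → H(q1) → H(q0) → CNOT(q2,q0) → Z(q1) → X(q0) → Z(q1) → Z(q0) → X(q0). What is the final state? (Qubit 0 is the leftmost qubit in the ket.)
-1/2|001⟩ - 1/2|011⟩ + 1/2|101⟩ + 1/2|111⟩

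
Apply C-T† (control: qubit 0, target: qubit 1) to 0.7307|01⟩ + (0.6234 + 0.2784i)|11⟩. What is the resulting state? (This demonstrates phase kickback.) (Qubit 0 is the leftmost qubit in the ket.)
0.7307|01⟩ + (0.6377 - 0.244i)|11⟩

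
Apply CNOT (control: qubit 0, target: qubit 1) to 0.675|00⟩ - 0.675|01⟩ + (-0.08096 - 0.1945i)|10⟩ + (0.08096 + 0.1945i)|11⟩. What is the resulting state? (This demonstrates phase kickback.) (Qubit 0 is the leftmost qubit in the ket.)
0.675|00⟩ - 0.675|01⟩ + (0.08096 + 0.1945i)|10⟩ + (-0.08096 - 0.1945i)|11⟩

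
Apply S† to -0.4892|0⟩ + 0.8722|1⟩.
-0.4892|0⟩ - 0.8722i|1⟩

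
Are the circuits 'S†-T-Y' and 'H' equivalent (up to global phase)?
No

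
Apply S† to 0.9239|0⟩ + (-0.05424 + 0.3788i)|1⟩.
0.9239|0⟩ + (0.3788 + 0.05424i)|1⟩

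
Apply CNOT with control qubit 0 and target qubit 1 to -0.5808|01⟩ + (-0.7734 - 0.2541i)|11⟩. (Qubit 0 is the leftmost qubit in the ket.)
-0.5808|01⟩ + (-0.7734 - 0.2541i)|10⟩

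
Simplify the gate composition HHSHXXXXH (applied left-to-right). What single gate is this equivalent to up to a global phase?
S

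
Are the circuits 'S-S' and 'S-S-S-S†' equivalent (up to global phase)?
Yes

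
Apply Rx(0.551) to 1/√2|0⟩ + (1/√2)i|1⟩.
0.8728|0⟩ + 0.4881i|1⟩

Rx(0.551) = [[cos(θ/2), −i·sin(θ/2)], [−i·sin(θ/2), cos(θ/2)]]; θ = 0.551, cos(θ/2) ≈ 0.962289, sin(θ/2) ≈ 0.272028.
With a = amp(|0⟩) = 1/√2 and b = amp(|1⟩) = (1/√2)i:
new amp(|0⟩) = (0.962289)·a + (-0.272028i)·b = 0.8728
new amp(|1⟩) = (-0.272028i)·a + (0.962289)·b = 0.4881i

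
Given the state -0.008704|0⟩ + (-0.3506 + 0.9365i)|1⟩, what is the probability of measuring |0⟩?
0.00007576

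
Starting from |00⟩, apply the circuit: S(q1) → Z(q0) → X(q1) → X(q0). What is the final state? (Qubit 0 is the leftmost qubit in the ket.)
|11⟩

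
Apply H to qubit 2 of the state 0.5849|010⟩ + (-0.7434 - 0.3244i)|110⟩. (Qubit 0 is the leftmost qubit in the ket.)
0.4136|010⟩ + 0.4136|011⟩ + (-0.5257 - 0.2294i)|110⟩ + (-0.5257 - 0.2294i)|111⟩

H on qubit 2 mixes each pair of kets that differ only in qubit 2: amplitudes (a, b) of (|…0…⟩, |…1…⟩) become ((a + b)/√2, (a − b)/√2). Kets absent from the input have amplitude 0.
(|010⟩, |011⟩): (a, b) = (0.5849, 0) → (0.4136, 0.4136)
(|110⟩, |111⟩): (a, b) = ((-0.7434 - 0.3244i), 0) → ((-0.5257 - 0.2294i), (-0.5257 - 0.2294i))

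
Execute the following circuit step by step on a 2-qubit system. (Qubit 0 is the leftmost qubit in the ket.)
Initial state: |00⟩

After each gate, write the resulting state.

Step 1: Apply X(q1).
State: |01⟩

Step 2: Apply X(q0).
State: |11⟩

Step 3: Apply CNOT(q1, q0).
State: |01⟩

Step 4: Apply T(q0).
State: |01⟩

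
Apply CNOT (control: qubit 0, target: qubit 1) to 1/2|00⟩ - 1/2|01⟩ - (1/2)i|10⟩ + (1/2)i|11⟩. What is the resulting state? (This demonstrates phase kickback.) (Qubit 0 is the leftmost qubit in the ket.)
1/2|00⟩ - 1/2|01⟩ + (1/2)i|10⟩ - (1/2)i|11⟩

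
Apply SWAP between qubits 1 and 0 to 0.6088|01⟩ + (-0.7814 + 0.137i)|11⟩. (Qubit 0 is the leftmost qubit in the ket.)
0.6088|10⟩ + (-0.7814 + 0.137i)|11⟩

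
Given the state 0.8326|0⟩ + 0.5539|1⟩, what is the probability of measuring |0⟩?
0.6932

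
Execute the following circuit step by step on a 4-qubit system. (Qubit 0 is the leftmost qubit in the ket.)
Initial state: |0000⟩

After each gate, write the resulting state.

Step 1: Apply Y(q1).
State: i|0100⟩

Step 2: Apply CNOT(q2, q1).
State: i|0100⟩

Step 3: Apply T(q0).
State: i|0100⟩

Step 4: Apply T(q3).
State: i|0100⟩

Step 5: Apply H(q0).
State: (1/√2)i|0100⟩ + (1/√2)i|1100⟩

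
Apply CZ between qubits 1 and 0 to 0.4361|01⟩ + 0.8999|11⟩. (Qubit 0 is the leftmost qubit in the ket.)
0.4361|01⟩ - 0.8999|11⟩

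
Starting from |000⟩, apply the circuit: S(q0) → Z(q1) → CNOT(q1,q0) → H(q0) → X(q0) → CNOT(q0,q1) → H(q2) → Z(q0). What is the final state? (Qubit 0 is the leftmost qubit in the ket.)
1/2|000⟩ + 1/2|001⟩ - 1/2|110⟩ - 1/2|111⟩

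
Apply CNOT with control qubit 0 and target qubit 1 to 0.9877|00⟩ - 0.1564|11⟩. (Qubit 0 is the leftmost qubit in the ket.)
0.9877|00⟩ - 0.1564|10⟩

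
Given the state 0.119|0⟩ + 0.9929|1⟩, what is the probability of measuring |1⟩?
0.9859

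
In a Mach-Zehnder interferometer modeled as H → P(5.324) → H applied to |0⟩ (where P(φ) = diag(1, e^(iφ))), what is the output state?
(0.7871 - 0.4094i)|0⟩ + (0.2129 + 0.4094i)|1⟩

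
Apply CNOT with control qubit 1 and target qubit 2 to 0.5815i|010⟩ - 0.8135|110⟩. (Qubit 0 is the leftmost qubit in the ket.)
0.5815i|011⟩ - 0.8135|111⟩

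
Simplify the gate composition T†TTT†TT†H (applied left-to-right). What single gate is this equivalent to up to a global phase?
H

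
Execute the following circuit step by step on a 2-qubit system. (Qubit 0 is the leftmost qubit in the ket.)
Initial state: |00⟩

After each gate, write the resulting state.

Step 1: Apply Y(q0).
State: i|10⟩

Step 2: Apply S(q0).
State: -|10⟩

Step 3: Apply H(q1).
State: -1/√2|10⟩ - 1/√2|11⟩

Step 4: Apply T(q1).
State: -1/√2|10⟩ + (-1/2 - (1/2)i)|11⟩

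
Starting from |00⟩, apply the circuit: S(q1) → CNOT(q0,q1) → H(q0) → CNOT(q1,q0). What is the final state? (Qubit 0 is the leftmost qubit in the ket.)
1/√2|00⟩ + 1/√2|10⟩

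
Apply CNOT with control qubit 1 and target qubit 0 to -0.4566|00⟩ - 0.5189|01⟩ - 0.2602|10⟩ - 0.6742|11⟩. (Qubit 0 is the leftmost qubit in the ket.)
-0.4566|00⟩ - 0.6742|01⟩ - 0.2602|10⟩ - 0.5189|11⟩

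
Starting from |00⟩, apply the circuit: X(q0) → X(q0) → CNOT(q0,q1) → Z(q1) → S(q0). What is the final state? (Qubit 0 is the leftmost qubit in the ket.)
|00⟩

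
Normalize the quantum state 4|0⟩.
|0⟩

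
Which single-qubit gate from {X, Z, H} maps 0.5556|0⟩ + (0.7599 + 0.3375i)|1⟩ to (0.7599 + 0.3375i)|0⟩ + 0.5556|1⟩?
X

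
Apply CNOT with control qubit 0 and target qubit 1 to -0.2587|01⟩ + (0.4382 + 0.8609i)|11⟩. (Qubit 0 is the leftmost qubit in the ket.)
-0.2587|01⟩ + (0.4382 + 0.8609i)|10⟩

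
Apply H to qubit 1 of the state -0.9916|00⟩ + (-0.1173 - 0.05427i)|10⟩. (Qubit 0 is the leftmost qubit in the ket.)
-0.7012|00⟩ - 0.7012|01⟩ + (-0.08294 - 0.03837i)|10⟩ + (-0.08294 - 0.03837i)|11⟩

H on qubit 1 mixes each pair of kets that differ only in qubit 1: amplitudes (a, b) of (|…0…⟩, |…1…⟩) become ((a + b)/√2, (a − b)/√2). Kets absent from the input have amplitude 0.
(|00⟩, |01⟩): (a, b) = (-0.9916, 0) → (-0.7012, -0.7012)
(|10⟩, |11⟩): (a, b) = ((-0.1173 - 0.05427i), 0) → ((-0.08294 - 0.03837i), (-0.08294 - 0.03837i))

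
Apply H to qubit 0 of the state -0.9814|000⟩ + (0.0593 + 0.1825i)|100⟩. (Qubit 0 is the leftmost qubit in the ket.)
(-0.652 + 0.129i)|000⟩ + (-0.7359 - 0.129i)|100⟩

H on qubit 0 mixes each pair of kets that differ only in qubit 0: amplitudes (a, b) of (|…0…⟩, |…1…⟩) become ((a + b)/√2, (a − b)/√2). Kets absent from the input have amplitude 0.
(|000⟩, |100⟩): (a, b) = (-0.9814, (0.0593 + 0.1825i)) → ((-0.652 + 0.129i), (-0.7359 - 0.129i))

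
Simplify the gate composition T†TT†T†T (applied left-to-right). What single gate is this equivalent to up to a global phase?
T†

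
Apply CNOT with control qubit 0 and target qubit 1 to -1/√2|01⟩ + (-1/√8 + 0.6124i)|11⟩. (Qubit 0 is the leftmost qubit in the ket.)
-1/√2|01⟩ + (-1/√8 + 0.6124i)|10⟩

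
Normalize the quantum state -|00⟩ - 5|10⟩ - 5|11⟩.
-0.14|00⟩ - 0.7001|10⟩ - 0.7001|11⟩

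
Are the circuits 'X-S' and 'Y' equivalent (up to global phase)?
No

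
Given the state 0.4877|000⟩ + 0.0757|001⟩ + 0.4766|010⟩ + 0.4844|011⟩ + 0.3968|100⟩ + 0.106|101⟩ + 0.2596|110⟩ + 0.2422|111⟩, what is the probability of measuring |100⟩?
0.1575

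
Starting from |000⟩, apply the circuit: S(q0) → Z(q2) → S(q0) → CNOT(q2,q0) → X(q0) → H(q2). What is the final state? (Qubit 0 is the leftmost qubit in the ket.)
1/√2|100⟩ + 1/√2|101⟩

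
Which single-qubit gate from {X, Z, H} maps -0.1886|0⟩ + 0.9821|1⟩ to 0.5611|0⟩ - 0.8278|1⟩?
H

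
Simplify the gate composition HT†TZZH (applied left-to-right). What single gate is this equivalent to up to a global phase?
I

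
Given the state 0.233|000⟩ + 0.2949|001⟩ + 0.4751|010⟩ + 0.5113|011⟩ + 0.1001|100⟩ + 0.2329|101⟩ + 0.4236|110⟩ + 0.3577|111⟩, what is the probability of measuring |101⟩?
0.05424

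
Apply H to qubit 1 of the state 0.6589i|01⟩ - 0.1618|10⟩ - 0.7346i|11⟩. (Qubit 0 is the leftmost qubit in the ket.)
0.4659i|00⟩ - 0.4659i|01⟩ + (-0.1144 - 0.5194i)|10⟩ + (-0.1144 + 0.5194i)|11⟩

H on qubit 1 mixes each pair of kets that differ only in qubit 1: amplitudes (a, b) of (|…0…⟩, |…1…⟩) become ((a + b)/√2, (a − b)/√2). Kets absent from the input have amplitude 0.
(|00⟩, |01⟩): (a, b) = (0, 0.6589i) → (0.4659i, -0.4659i)
(|10⟩, |11⟩): (a, b) = (-0.1618, -0.7346i) → ((-0.1144 - 0.5194i), (-0.1144 + 0.5194i))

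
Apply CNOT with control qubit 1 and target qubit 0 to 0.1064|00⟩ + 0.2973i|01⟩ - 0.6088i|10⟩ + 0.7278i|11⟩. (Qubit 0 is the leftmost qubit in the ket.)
0.1064|00⟩ + 0.7278i|01⟩ - 0.6088i|10⟩ + 0.2973i|11⟩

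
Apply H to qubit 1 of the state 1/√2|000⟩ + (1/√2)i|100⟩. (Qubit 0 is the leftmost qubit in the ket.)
1/2|000⟩ + 1/2|010⟩ + (1/2)i|100⟩ + (1/2)i|110⟩

H on qubit 1 mixes each pair of kets that differ only in qubit 1: amplitudes (a, b) of (|…0…⟩, |…1…⟩) become ((a + b)/√2, (a − b)/√2). Kets absent from the input have amplitude 0.
(|000⟩, |010⟩): (a, b) = (1/√2, 0) → (1/2, 1/2)
(|100⟩, |110⟩): (a, b) = ((1/√2)i, 0) → ((1/2)i, (1/2)i)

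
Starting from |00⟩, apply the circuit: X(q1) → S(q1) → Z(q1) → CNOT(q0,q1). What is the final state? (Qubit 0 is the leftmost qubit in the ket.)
-i|01⟩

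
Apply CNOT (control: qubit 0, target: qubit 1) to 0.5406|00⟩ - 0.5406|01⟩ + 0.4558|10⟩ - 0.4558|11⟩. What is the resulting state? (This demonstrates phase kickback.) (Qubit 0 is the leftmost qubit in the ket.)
0.5406|00⟩ - 0.5406|01⟩ - 0.4558|10⟩ + 0.4558|11⟩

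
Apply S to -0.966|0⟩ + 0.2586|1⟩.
-0.966|0⟩ + 0.2586i|1⟩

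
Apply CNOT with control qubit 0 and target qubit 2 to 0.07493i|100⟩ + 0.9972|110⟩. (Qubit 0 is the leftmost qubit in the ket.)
0.07493i|101⟩ + 0.9972|111⟩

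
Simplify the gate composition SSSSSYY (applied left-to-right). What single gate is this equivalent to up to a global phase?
S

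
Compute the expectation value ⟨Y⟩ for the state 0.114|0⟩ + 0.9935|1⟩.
0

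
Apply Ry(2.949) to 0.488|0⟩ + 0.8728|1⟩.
-0.8218|0⟩ + 0.5697|1⟩

Ry(2.949) = [[cos(θ/2), −sin(θ/2)], [sin(θ/2), cos(θ/2)]]; θ = 2.949, cos(θ/2) ≈ 0.0961476, sin(θ/2) ≈ 0.995367.
With a = amp(|0⟩) = 0.488 and b = amp(|1⟩) = 0.8728:
new amp(|0⟩) = (0.0961476)·a + (-0.995367)·b = -0.8218
new amp(|1⟩) = (0.995367)·a + (0.0961476)·b = 0.5697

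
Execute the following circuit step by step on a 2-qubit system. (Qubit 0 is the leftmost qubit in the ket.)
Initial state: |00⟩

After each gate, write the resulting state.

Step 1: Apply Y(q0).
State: i|10⟩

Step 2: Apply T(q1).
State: i|10⟩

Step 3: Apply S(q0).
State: -|10⟩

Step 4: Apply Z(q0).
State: |10⟩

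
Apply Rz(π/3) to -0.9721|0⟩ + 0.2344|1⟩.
(-0.8419 + 0.4861i)|0⟩ + (0.203 + 0.1172i)|1⟩

Rz(π/3) = [[e^(−iθ/2), 0], [0, e^(iθ/2)]] with e^(±iθ/2) = cos(θ/2) ± i·sin(θ/2); θ = π/3, cos(θ/2) ≈ 0.866025, sin(θ/2) ≈ 0.5.
With a = amp(|0⟩) = -0.9721 and b = amp(|1⟩) = 0.2344:
new amp(|0⟩) = (0.866025 - 0.5i)·a = (-0.8419 + 0.4861i)
new amp(|1⟩) = (0.866025 + 0.5i)·b = (0.203 + 0.1172i)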